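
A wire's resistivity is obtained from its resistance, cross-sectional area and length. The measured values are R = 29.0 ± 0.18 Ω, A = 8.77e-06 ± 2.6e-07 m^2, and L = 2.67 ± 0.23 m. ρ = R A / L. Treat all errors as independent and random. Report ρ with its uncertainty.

(9.53 ± 0.870) × 10^-5 Ω·m

Products/powers → add relative errors in quadrature, weighted by exponent:
  (1·δR/R)² = (1×0.00621)² = 3.85e-05;  (1·δA/A)² = (1×0.0296)² = 0.000879;  (-1·δL/L)² = (-1×0.0861)² = 0.00742
δρ/ρ = √(0.00834) = 0.0913
ρ = 9.53e-05 Ω·m, so δρ = 0.0913 × 9.53e-05 = 8.7e-06 Ω·m.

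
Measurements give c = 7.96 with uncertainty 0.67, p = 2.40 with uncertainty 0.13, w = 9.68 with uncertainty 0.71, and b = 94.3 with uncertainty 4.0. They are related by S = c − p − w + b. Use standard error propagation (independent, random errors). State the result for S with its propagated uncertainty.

Absolute uncertainties add in quadrature for a linear combination:
  (δc)² = 0.449;  (δp)² = 0.0169;  (δw)² = 0.504;  (δb)² = 16.0
δS = √(17.0) = 4.12
S = 90.2.

90.2 ± 4.12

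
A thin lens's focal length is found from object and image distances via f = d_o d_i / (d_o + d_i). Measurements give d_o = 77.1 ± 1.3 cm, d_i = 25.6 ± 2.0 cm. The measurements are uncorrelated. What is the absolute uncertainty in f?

1.13 cm

∂f/∂d_o = (d_i/(d_o+d_i))² = 0.0621;  ∂f/∂d_i = (d_o/(d_o+d_i))² = 0.564
δf = √((∂f/∂d_o · δd_o)² + (∂f/∂d_i · δd_i)²) = √(0.00652 + 1.27) = 1.13 cm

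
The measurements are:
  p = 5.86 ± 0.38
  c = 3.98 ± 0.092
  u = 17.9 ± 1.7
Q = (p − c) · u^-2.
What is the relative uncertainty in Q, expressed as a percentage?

Let w = p − c = 1.88. δw = √(δp² + δc²) = √(0.144 + 0.00846) = 0.391, so δw/w = 0.208.
Q is then a monomial in w, u:
δQ/Q = √((δw/w)² + (-2·δu/u)²) = √(0.0433 + 0.0361) = 0.282

28.2%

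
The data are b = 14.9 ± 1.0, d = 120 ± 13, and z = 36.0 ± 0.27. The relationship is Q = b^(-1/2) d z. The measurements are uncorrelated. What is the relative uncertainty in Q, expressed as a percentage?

For a monomial Q ∝ b^(-1/2), d, z, fractional errors add in quadrature:
  (−½·δb/b)² = (-0.5×0.0671)² = 0.00113;  (1·δd/d)² = (1×0.108)² = 0.0117;  (1·δz/z)² = (1×0.00750)² = 5.63e-05
δQ/Q = √(0.0129) = 0.114

11.4%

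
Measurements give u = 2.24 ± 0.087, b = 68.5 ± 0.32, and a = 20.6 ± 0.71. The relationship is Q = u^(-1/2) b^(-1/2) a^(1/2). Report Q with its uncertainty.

Each factor contributes (exponent × relative error)² to (δQ/Q)²:
  (−½·δu/u)² = (-0.5×0.0388)² = 0.000377;  (−½·δb/b)² = (-0.5×0.00467)² = 5.46e-06;  (½·δa/a)² = (0.5×0.0345)² = 0.000297
δQ/Q = √(0.000680) = 0.0261
Q = 0.366, so δQ = 0.0261 × 0.366 = 0.00955.

0.366 ± 0.00955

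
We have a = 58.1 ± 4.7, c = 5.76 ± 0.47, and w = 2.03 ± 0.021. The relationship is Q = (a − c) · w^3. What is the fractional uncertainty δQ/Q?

0.0954

Let u = a − c = 52.3. δu = √(δa² + δc²) = √(22.1 + 0.221) = 4.72, so δu/u = 0.0902.
Q is then a monomial in u, w:
δQ/Q = √((δu/u)² + (3·δw/w)²) = √(0.00814 + 0.000963) = 0.0954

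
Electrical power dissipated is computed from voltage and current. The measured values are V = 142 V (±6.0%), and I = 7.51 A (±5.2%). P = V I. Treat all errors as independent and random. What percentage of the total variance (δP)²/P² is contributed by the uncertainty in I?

42.9%

(δP/P)² = (1·δV/V)² + (1·δI/I)²
  V term: (1×0.0600)² = 0.00360
  I term: (1×0.0520)² = 0.00270
Total = 0.00630. Share from I = 0.00270/0.00630 = 0.429.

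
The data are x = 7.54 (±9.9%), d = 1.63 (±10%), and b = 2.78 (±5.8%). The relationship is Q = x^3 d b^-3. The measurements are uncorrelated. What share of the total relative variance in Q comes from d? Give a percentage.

(δQ/Q)² = (3·δx/x)² + (1·δd/d)² + (-3·δb/b)²
  x term: (3×0.0990)² = 0.0882
  d term: (1×0.100)² = 0.0100
  b term: (-3×0.0580)² = 0.0303
Total = 0.128. Share from d = 0.0100/0.128 = 0.0778.

7.78%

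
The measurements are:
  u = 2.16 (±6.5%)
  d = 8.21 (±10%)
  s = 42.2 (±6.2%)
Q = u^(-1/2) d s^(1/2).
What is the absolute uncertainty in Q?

Relative error in a monomial: (δQ/Q)² = Σ (nᵢ · δxᵢ/xᵢ)².
  (−½·δu/u)² = (-0.5×0.0650)² = 0.00106;  (1·δd/d)² = (1×0.100)² = 0.0100;  (½·δs/s)² = (0.5×0.0620)² = 0.000961
δQ/Q = √(0.0120) = 0.110
Q = 36.3, so δQ = 0.110 × 36.3 = 3.98.

3.98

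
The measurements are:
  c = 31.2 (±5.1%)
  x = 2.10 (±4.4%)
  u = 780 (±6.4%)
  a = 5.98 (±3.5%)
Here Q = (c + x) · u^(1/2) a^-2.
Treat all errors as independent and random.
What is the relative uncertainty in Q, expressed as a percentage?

Let w = c + x = 33.3. δw = √(δc² + δx²) = √(2.53 + 0.00854) = 1.59, so δw/w = 0.0479.
Q is then a monomial in w, u, a:
δQ/Q = √((δw/w)² + (½·δu/u)² + (-2·δa/a)²) = √(0.00229 + 0.00102 + 0.00490) = 0.0906

9.06%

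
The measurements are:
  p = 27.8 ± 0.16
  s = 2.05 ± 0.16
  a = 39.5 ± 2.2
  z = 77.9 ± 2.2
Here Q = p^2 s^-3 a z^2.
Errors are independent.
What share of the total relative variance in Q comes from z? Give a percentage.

5.21%

(δQ/Q)² = (2·δp/p)² + (-3·δs/s)² + (1·δa/a)² + (2·δz/z)²
  p term: (2×0.00576)² = 0.000132
  s term: (-3×0.0780)² = 0.0548
  a term: (1×0.0557)² = 0.00310
  z term: (2×0.0282)² = 0.00319
Total = 0.0612. Share from z = 0.00319/0.0612 = 0.0521.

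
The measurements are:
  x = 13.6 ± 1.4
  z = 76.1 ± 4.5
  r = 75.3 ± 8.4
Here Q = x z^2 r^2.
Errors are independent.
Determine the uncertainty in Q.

Products/powers → add relative errors in quadrature, weighted by exponent:
  (1·δx/x)² = (1×0.103)² = 0.0106;  (2·δz/z)² = (2×0.0591)² = 0.0140;  (2·δr/r)² = (2×0.112)² = 0.0498
δQ/Q = √(0.0744) = 0.273
Q = 4.47e+08, so δQ = 0.273 × 4.47e+08 = 1.22e+08.

1.22e+08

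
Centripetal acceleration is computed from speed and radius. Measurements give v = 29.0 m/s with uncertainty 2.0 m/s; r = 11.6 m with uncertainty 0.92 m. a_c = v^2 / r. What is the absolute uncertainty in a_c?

11.5 m/s^2

Relative error in a monomial: (δa_c/a_c)² = Σ (nᵢ · δxᵢ/xᵢ)².
  (2·δv/v)² = (2×0.0690)² = 0.0190;  (-1·δr/r)² = (-1×0.0793)² = 0.00629
δa_c/a_c = √(0.0253) = 0.159
a_c = 72.5 m/s^2, so δa_c = 0.159 × 72.5 = 11.5 m/s^2.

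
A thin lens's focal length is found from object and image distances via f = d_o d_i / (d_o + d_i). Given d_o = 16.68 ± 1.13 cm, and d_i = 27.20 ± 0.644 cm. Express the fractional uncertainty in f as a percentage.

∂f/∂d_o = (d_i/(d_o+d_i))² = 0.384;  ∂f/∂d_i = (d_o/(d_o+d_i))² = 0.144
δf = √((∂f/∂d_o · δd_o)² + (∂f/∂d_i · δd_i)²) = √(0.189 + 0.00866) = 0.444 cm
f = 10.34 cm, so δf/f = 0.444/10.34 = 0.0429.

4.29%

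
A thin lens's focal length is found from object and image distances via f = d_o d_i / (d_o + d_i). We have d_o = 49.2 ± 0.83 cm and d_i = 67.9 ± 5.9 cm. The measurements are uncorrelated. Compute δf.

∂f/∂d_o = (d_i/(d_o+d_i))² = 0.336;  ∂f/∂d_i = (d_o/(d_o+d_i))² = 0.177
δf = √((∂f/∂d_o · δd_o)² + (∂f/∂d_i · δd_i)²) = √(0.0779 + 1.08) = 1.08 cm

1.08 cm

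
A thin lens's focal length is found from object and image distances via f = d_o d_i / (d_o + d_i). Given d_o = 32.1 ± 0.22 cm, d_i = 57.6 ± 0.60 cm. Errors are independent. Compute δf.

∂f/∂d_o = (d_i/(d_o+d_i))² = 0.412;  ∂f/∂d_i = (d_o/(d_o+d_i))² = 0.128
δf = √((∂f/∂d_o · δd_o)² + (∂f/∂d_i · δd_i)²) = √(0.00823 + 0.00590) = 0.119 cm

0.119 cm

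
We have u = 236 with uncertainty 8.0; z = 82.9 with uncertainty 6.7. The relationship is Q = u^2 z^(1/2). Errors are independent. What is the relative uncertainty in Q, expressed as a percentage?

Each factor contributes (exponent × relative error)² to (δQ/Q)²:
  (2·δu/u)² = (2×0.0339)² = 0.00460;  (½·δz/z)² = (0.5×0.0808)² = 0.00163
δQ/Q = √(0.00623) = 0.0789

7.89%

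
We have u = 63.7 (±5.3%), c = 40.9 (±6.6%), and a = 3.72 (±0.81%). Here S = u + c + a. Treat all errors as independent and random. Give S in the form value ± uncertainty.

108 ± 4.32

Sums and differences: (δS)² = Σ (cᵢ δxᵢ)².
  (δu)² = 11.4;  (δc)² = 7.29;  (δa)² = 0.000908
δS = √(18.7) = 4.32
S = 108.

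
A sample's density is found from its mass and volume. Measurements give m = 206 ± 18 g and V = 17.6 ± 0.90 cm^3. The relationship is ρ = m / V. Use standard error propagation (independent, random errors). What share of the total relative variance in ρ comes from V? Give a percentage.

(δρ/ρ)² = (1·δm/m)² + (-1·δV/V)²
  m term: (1×0.0874)² = 0.00764
  V term: (-1×0.0511)² = 0.00261
Total = 0.0102. Share from V = 0.00261/0.0102 = 0.255.

25.5%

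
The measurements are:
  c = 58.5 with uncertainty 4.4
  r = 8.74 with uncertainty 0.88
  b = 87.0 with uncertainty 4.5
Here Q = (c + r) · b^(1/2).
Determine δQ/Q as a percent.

7.16%

Let u = c + r = 67.2. δu = √(δc² + δr²) = √(19.4 + 0.774) = 4.49, so δu/u = 0.0667.
Q is then a monomial in u, b:
δQ/Q = √((δu/u)² + (½·δb/b)²) = √(0.00445 + 0.000669) = 0.0716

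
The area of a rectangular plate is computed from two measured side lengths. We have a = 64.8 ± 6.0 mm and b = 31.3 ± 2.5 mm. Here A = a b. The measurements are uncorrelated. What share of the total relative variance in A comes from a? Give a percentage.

57.3%

(δA/A)² = (1·δa/a)² + (1·δb/b)²
  a term: (1×0.0926)² = 0.00857
  b term: (1×0.0799)² = 0.00638
Total = 0.0150. Share from a = 0.00857/0.0150 = 0.573.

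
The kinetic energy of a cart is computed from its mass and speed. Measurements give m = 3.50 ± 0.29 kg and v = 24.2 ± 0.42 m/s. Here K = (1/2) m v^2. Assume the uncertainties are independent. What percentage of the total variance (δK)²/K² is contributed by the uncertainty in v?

(δK/K)² = (1·δm/m)² + (2·δv/v)²
  m term: (1×0.0829)² = 0.00687
  v term: (2×0.0174)² = 0.00120
Total = 0.00807. Share from v = 0.00120/0.00807 = 0.149.

14.9%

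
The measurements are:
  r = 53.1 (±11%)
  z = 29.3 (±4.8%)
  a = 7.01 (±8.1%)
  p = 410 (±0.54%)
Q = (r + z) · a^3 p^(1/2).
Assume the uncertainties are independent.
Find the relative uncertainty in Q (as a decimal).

0.254

Let u = r + z = 82.4. δu = √(δr² + δz²) = √(34.1 + 1.98) = 6.01, so δu/u = 0.0729.
Q is then a monomial in u, a, p:
δQ/Q = √((δu/u)² + (3·δa/a)² + (½·δp/p)²) = √(0.00532 + 0.0590 + 7.29e-06) = 0.254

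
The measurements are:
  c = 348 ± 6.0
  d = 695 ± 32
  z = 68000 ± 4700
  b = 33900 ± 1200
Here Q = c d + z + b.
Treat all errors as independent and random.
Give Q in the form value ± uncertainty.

Let p = c·d = 2.42e+05. δp/p = √((1·δc/c)² + (1·δd/d)²) = √(0.000297 + 0.00212) = 0.0492, so δp = 11900.
Q = p + z + b: δQ = √(δp² + δz² + δb²) = √(1.41e+08 + 2.21e+07 + 1.44e+06) = 12800
Q = 3.44e+05.

(3.44 ± 0.128) × 10^5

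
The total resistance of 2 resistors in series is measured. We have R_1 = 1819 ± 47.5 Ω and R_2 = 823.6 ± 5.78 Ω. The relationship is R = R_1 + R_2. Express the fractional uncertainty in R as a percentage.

1.81%

For a sum/difference, combine absolute errors in quadrature:
  (δR_1)² = 2260;  (δR_2)² = 33.4
δR = √(2290) = 47.9 Ω
R = 2643 Ω, so δR/R = 47.9/2643 = 0.0181.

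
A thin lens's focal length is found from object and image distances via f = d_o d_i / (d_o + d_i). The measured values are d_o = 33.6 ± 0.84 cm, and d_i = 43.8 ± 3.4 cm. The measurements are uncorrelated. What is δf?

∂f/∂d_o = (d_i/(d_o+d_i))² = 0.320;  ∂f/∂d_i = (d_o/(d_o+d_i))² = 0.188
δf = √((∂f/∂d_o · δd_o)² + (∂f/∂d_i · δd_i)²) = √(0.0724 + 0.411) = 0.695 cm

0.695 cm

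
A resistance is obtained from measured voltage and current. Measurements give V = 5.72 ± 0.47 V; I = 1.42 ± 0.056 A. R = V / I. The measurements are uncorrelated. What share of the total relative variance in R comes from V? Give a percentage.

81.3%

(δR/R)² = (1·δV/V)² + (-1·δI/I)²
  V term: (1×0.0822)² = 0.00675
  I term: (-1×0.0394)² = 0.00156
Total = 0.00831. Share from V = 0.00675/0.00831 = 0.813.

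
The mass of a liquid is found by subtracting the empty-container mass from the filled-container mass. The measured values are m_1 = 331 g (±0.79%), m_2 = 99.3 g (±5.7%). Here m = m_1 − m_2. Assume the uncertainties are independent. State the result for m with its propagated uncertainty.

Each term contributes (cᵢ δxᵢ)² to (δm)²:
  (δm_1)² = 6.84;  (δm_2)² = 32.0
δm = √(38.9) = 6.23 g
m = 232 g.

232 ± 6.23 g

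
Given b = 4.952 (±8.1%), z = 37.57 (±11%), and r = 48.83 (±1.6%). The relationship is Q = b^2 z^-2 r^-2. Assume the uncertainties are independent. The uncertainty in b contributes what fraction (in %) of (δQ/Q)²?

(δQ/Q)² = (2·δb/b)² + (-2·δz/z)² + (-2·δr/r)²
  b term: (2×0.0810)² = 0.0262
  z term: (-2×0.110)² = 0.0484
  r term: (-2×0.0160)² = 0.00102
Total = 0.0757. Share from b = 0.0262/0.0757 = 0.347.

34.7%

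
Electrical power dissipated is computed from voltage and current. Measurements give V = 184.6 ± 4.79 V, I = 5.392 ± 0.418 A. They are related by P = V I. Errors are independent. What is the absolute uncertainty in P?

81.4 W

Products/powers → add relative errors in quadrature, weighted by exponent:
  (1·δV/V)² = (1×0.0259)² = 0.000673;  (1·δI/I)² = (1×0.0775)² = 0.00601
δP/P = √(0.00668) = 0.0817
P = 995.4 W, so δP = 0.0817 × 995.4 = 81.4 W.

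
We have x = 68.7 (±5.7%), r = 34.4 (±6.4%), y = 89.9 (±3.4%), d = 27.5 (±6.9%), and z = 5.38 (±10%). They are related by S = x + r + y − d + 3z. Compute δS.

5.98

S is a linear combination, so absolute uncertainties add in quadrature:
  (δx)² = 15.3;  (δr)² = 4.85;  (δy)² = 9.34;  (δd)² = 3.60;  (3·δz)² = 2.60
δS = √(35.7) = 5.98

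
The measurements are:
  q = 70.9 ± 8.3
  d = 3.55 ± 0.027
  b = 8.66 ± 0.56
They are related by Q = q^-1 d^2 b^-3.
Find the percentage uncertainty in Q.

Q is a product of powers, so relative uncertainties combine in quadrature:
  (-1·δq/q)² = (-1×0.117)² = 0.0137;  (2·δd/d)² = (2×0.00761)² = 0.000231;  (-3·δb/b)² = (-3×0.0647)² = 0.0376
δQ/Q = √(0.0516) = 0.227

22.7%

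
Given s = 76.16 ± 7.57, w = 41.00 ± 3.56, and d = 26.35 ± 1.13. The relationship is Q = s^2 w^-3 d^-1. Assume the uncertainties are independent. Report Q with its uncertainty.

0.003194 ± 0.00106

Each factor contributes (exponent × relative error)² to (δQ/Q)²:
  (2·δs/s)² = (2×0.0994)² = 0.0395;  (-3·δw/w)² = (-3×0.0868)² = 0.0679;  (-1·δd/d)² = (-1×0.0429)² = 0.00184
δQ/Q = √(0.109) = 0.330
Q = 0.003194, so δQ = 0.330 × 0.003194 = 0.00106.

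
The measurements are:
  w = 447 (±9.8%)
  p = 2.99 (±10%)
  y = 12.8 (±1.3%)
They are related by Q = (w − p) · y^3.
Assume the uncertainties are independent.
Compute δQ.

98800

Let u = w − p = 444. δu = √(δw² + δp²) = √(1920 + 0.0894) = 43.8, so δu/u = 0.0987.
Q is then a monomial in u, y:
δQ/Q = √((δu/u)² + (3·δy/y)²) = √(0.00973 + 0.00152) = 0.106
Q = 9.31e+05, so δQ = 0.106 × 9.31e+05 = 98800.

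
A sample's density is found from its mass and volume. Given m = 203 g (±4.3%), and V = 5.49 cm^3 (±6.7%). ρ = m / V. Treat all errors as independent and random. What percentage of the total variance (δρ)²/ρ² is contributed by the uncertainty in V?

(δρ/ρ)² = (1·δm/m)² + (-1·δV/V)²
  m term: (1×0.0430)² = 0.00185
  V term: (-1×0.0670)² = 0.00449
Total = 0.00634. Share from V = 0.00449/0.00634 = 0.708.

70.8%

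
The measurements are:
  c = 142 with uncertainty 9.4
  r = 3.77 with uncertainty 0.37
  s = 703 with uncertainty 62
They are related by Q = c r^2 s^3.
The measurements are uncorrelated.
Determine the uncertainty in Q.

2.36e+11

For a monomial Q ∝ c, r^2, s^3, fractional errors add in quadrature:
  (1·δc/c)² = (1×0.0662)² = 0.00438;  (2·δr/r)² = (2×0.0981)² = 0.0385;  (3·δs/s)² = (3×0.0882)² = 0.0700
δQ/Q = √(0.113) = 0.336
Q = 7.01e+11, so δQ = 0.336 × 7.01e+11 = 2.36e+11.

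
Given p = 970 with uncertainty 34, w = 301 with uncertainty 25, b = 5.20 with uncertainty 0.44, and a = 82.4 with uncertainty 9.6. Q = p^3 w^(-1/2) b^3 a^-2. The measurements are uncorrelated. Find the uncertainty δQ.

For a monomial Q ∝ p^3, w^(-1/2), b^3, a^-2, fractional errors add in quadrature:
  (3·δp/p)² = (3×0.0351)² = 0.0111;  (−½·δw/w)² = (-0.5×0.0831)² = 0.00172;  (3·δb/b)² = (3×0.0846)² = 0.0644;  (-2·δa/a)² = (-2×0.117)² = 0.0543
δQ/Q = √(0.132) = 0.363
Q = 1.09e+06, so δQ = 0.363 × 1.09e+06 = 3.95e+05.

3.95e+05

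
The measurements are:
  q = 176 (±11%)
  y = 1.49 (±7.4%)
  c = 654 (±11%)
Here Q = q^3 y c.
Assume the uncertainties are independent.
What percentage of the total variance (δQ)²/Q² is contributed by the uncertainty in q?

86.1%

(δQ/Q)² = (3·δq/q)² + (1·δy/y)² + (1·δc/c)²
  q term: (3×0.110)² = 0.109
  y term: (1×0.0740)² = 0.00548
  c term: (1×0.110)² = 0.0121
Total = 0.126. Share from q = 0.109/0.126 = 0.861.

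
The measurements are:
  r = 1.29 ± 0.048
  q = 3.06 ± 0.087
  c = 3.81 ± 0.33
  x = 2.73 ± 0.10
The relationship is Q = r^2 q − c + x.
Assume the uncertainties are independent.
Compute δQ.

0.532

Let p = r^2·q = 5.09. δp/p = √((2·δr/r)² + (1·δq/q)²) = √(0.00554 + 0.000808) = 0.0797, so δp = 0.406.
Q = p − c + x: δQ = √(δp² + δc² + δx²) = √(0.165 + 0.109 + 0.0100) = 0.532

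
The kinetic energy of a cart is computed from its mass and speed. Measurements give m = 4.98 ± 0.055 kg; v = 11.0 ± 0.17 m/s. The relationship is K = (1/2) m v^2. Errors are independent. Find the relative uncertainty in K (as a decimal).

0.0328

K is a product of powers, so relative uncertainties combine in quadrature:
  (1·δm/m)² = (1×0.0110)² = 0.000122;  (2·δv/v)² = (2×0.0155)² = 0.000955
δK/K = √(0.00108) = 0.0328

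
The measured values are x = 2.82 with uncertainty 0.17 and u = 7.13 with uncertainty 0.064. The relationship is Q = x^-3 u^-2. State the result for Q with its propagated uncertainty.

0.000877 ± 0.000159

Since Q is a product/quotient, work with relative uncertainties:
  (-3·δx/x)² = (-3×0.0603)² = 0.0327;  (-2·δu/u)² = (-2×0.00898)² = 0.000322
δQ/Q = √(0.0330) = 0.182
Q = 0.000877, so δQ = 0.182 × 0.000877 = 0.000159.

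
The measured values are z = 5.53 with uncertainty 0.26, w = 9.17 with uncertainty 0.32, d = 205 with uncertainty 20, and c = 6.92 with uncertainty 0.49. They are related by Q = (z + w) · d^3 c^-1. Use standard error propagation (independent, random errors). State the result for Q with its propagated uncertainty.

Let u = z + w = 14.7. δu = √(δz² + δw²) = √(0.0676 + 0.102) = 0.412, so δu/u = 0.0280.
Q is then a monomial in u, d, c:
δQ/Q = √((δu/u)² + (3·δd/d)² + (-1·δc/c)²) = √(0.000787 + 0.0857 + 0.00501) = 0.302
Q = 1.83e+07, so δQ = 0.302 × 1.83e+07 = 5.53e+06.

(1.83 ± 0.553) × 10^7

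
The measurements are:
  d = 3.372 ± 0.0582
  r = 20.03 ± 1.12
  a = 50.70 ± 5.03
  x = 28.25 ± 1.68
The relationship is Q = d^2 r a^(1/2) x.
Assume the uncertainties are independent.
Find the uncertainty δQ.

Each factor contributes (exponent × relative error)² to (δQ/Q)²:
  (2·δd/d)² = (2×0.0173)² = 0.00119;  (1·δr/r)² = (1×0.0559)² = 0.00313;  (½·δa/a)² = (0.5×0.0992)² = 0.00246;  (1·δx/x)² = (1×0.0595)² = 0.00354
δQ/Q = √(0.0103) = 0.102
Q = 45810, so δQ = 0.102 × 45810 = 4650.

4650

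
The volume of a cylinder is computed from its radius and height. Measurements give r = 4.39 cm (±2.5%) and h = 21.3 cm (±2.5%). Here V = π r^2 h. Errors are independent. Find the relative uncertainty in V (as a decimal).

0.0559

Products/powers → add relative errors in quadrature, weighted by exponent:
  (2·δr/r)² = (2×0.0250)² = 0.00250;  (1·δh/h)² = (1×0.0250)² = 0.000625
δV/V = √(0.00313) = 0.0559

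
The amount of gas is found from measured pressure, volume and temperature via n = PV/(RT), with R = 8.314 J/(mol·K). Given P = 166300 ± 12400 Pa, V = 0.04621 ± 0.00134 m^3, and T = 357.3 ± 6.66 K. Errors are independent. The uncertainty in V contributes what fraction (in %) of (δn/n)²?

(δn/n)² = (1·δP/P)² + (1·δV/V)² + (-1·δT/T)²
  P term: (1×0.0746)² = 0.00556
  V term: (1×0.0290)² = 0.000841
  T term: (-1×0.0186)² = 0.000347
Total = 0.00675. Share from V = 0.000841/0.00675 = 0.125.

12.5%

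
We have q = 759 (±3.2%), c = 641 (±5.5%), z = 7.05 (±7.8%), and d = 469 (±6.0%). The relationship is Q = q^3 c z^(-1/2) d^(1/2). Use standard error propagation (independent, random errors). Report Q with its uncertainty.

Relative error in a monomial: (δQ/Q)² = Σ (nᵢ · δxᵢ/xᵢ)².
  (3·δq/q)² = (3×0.0320)² = 0.00922;  (1·δc/c)² = (1×0.0550)² = 0.00303;  (−½·δz/z)² = (-0.5×0.0780)² = 0.00152;  (½·δd/d)² = (0.5×0.0600)² = 0.000900
δQ/Q = √(0.0147) = 0.121
Q = 2.29e+12, so δQ = 0.121 × 2.29e+12 = 2.77e+11.

(2.29 ± 0.277) × 10^12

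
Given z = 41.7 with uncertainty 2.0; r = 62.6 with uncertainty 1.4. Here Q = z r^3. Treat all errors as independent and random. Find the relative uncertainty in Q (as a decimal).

Q is a product of powers, so relative uncertainties combine in quadrature:
  (1·δz/z)² = (1×0.0480)² = 0.00230;  (3·δr/r)² = (3×0.0224)² = 0.00450
δQ/Q = √(0.00680) = 0.0825

0.0825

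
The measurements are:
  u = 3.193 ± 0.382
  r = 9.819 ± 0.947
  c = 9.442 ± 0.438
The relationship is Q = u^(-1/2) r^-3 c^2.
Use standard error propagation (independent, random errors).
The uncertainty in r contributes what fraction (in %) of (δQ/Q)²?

87.3%

(δQ/Q)² = (−½·δu/u)² + (-3·δr/r)² + (2·δc/c)²
  u term: (-0.5×0.120)² = 0.00358
  r term: (-3×0.0964)² = 0.0837
  c term: (2×0.0464)² = 0.00861
Total = 0.0959. Share from r = 0.0837/0.0959 = 0.873.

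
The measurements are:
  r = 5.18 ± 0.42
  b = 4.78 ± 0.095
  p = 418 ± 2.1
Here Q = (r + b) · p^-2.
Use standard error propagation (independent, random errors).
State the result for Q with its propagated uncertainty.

Let u = r + b = 9.96. δu = √(δr² + δb²) = √(0.176 + 0.00903) = 0.431, so δu/u = 0.0432.
Q is then a monomial in u, p:
δQ/Q = √((δu/u)² + (-2·δp/p)²) = √(0.00187 + 0.000101) = 0.0444
Q = 5.7e-05, so δQ = 0.0444 × 5.7e-05 = 2.53e-06.

(5.70 ± 0.253) × 10^-5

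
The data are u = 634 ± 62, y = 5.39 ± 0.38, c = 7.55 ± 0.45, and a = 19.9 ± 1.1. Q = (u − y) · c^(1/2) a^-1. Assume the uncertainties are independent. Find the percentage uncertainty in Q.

11.7%

Let w = u − y = 629. δw = √(δu² + δy²) = √(3840 + 0.144) = 62.0, so δw/w = 0.0986.
Q is then a monomial in w, c, a:
δQ/Q = √((δw/w)² + (½·δc/c)² + (-1·δa/a)²) = √(0.00973 + 0.000888 + 0.00306) = 0.117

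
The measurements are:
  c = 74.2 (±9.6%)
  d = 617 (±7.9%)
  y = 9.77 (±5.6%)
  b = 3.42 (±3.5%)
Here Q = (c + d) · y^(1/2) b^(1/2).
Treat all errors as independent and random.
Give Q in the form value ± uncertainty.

Let u = c + d = 691. δu = √(δc² + δd²) = √(50.7 + 2380) = 49.3, so δu/u = 0.0713.
Q is then a monomial in u, y, b:
δQ/Q = √((δu/u)² + (½·δy/y)² + (½·δb/b)²) = √(0.00508 + 0.000784 + 0.000306) = 0.0785
Q = 4000, so δQ = 0.0785 × 4000 = 314.

4000 ± 314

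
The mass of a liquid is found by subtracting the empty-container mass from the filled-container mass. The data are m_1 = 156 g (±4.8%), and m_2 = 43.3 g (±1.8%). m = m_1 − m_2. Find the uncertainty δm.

7.53 g

Absolute uncertainties add in quadrature for a linear combination:
  (δm_1)² = 56.1;  (δm_2)² = 0.607
δm = √(56.7) = 7.53 g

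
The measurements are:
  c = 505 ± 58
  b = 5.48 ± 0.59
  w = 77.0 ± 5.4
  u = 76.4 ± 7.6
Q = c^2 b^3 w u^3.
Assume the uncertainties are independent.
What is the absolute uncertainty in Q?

Relative error in a monomial: (δQ/Q)² = Σ (nᵢ · δxᵢ/xᵢ)².
  (2·δc/c)² = (2×0.115)² = 0.0528;  (3·δb/b)² = (3×0.108)² = 0.104;  (1·δw/w)² = (1×0.0701)² = 0.00492;  (3·δu/u)² = (3×0.0995)² = 0.0891
δQ/Q = √(0.251) = 0.501
Q = 1.44e+15, so δQ = 0.501 × 1.44e+15 = 7.22e+14.

7.22e+14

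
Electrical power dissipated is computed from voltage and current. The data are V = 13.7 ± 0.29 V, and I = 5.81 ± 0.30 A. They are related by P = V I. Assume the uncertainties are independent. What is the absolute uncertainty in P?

For a monomial P ∝ V, I, fractional errors add in quadrature:
  (1·δV/V)² = (1×0.0212)² = 0.000448;  (1·δI/I)² = (1×0.0516)² = 0.00267
δP/P = √(0.00311) = 0.0558
P = 79.6 W, so δP = 0.0558 × 79.6 = 4.44 W.

4.44 W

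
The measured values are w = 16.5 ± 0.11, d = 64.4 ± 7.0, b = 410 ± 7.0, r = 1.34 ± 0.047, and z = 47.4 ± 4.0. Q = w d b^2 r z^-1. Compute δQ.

Relative error in a monomial: (δQ/Q)² = Σ (nᵢ · δxᵢ/xᵢ)².
  (1·δw/w)² = (1×0.00667)² = 4.44e-05;  (1·δd/d)² = (1×0.109)² = 0.0118;  (2·δb/b)² = (2×0.0171)² = 0.00117;  (1·δr/r)² = (1×0.0351)² = 0.00123;  (-1·δz/z)² = (-1×0.0844)² = 0.00712
δQ/Q = √(0.0214) = 0.146
Q = 5.05e+06, so δQ = 0.146 × 5.05e+06 = 7.38e+05.

7.38e+05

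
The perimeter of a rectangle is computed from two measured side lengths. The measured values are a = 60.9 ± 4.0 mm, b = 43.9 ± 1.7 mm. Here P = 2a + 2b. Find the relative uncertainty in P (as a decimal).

0.0415

Each term contributes (cᵢ δxᵢ)² to (δP)²:
  (2·δa)² = 64.0;  (2·δb)² = 11.6
δP = √(75.6) = 8.69 mm
P = 210 mm, so δP/P = 8.69/210 = 0.0415.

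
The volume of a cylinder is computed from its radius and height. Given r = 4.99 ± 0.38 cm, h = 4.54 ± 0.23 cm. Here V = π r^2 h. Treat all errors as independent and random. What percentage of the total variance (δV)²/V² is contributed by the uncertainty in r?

(δV/V)² = (2·δr/r)² + (1·δh/h)²
  r term: (2×0.0762)² = 0.0232
  h term: (1×0.0507)² = 0.00257
Total = 0.0258. Share from r = 0.0232/0.0258 = 0.900.

90.0%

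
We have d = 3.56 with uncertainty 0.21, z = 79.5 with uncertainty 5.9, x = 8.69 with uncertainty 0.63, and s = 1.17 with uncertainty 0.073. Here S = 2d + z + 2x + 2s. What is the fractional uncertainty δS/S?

0.0569

Absolute uncertainties add in quadrature for a linear combination:
  (2·δd)² = 0.176;  (δz)² = 34.8;  (2·δx)² = 1.59;  (2·δs)² = 0.0213
δS = √(36.6) = 6.05
S = 106, so δS/S = 6.05/106 = 0.0569.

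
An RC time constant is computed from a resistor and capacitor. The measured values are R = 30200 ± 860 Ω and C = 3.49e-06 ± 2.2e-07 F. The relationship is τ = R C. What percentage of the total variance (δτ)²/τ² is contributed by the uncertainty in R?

(δτ/τ)² = (1·δR/R)² + (1·δC/C)²
  R term: (1×0.0285)² = 0.000811
  C term: (1×0.0630)² = 0.00397
Total = 0.00478. Share from R = 0.000811/0.00478 = 0.169.

16.9%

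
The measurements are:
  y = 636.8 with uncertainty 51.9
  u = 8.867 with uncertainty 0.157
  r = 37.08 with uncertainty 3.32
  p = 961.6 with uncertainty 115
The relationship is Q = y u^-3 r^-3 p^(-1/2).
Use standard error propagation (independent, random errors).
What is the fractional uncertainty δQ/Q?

0.292

Each factor contributes (exponent × relative error)² to (δQ/Q)²:
  (1·δy/y)² = (1×0.0815)² = 0.00664;  (-3·δu/u)² = (-3×0.0177)² = 0.00282;  (-3·δr/r)² = (-3×0.0895)² = 0.0722;  (−½·δp/p)² = (-0.5×0.120)² = 0.00358
δQ/Q = √(0.0852) = 0.292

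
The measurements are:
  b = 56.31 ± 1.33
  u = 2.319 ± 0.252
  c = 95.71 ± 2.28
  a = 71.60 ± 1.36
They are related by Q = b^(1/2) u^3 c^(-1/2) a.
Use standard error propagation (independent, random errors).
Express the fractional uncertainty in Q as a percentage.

32.7%

Each factor contributes (exponent × relative error)² to (δQ/Q)²:
  (½·δb/b)² = (0.5×0.0236)² = 0.000139;  (3·δu/u)² = (3×0.109)² = 0.106;  (−½·δc/c)² = (-0.5×0.0238)² = 0.000142;  (1·δa/a)² = (1×0.0190)² = 0.000361
δQ/Q = √(0.107) = 0.327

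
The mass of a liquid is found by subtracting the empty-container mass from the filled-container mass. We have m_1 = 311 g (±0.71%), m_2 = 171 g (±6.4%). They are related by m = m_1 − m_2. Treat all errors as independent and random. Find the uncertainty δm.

11.2 g

m is a linear combination, so absolute uncertainties add in quadrature:
  (δm_1)² = 4.88;  (δm_2)² = 120
δm = √(125) = 11.2 g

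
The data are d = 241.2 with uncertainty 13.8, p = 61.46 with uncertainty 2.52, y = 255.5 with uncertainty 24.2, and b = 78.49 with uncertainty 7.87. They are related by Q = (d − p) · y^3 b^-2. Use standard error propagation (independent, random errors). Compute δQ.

Let u = d − p = 179.7. δu = √(δd² + δp²) = √(190 + 6.35) = 14.0, so δu/u = 0.0780.
Q is then a monomial in u, y, b:
δQ/Q = √((δu/u)² + (3·δy/y)² + (-2·δb/b)²) = √(0.00609 + 0.0807 + 0.0402) = 0.356
Q = 486600, so δQ = 0.356 × 486600 = 1.73e+05.

1.73e+05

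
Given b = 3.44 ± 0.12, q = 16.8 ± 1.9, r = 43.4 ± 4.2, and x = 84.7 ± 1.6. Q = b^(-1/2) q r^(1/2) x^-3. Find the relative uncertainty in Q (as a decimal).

0.137

For a monomial Q ∝ b^(-1/2), q, r^(1/2), x^-3, fractional errors add in quadrature:
  (−½·δb/b)² = (-0.5×0.0349)² = 0.000304;  (1·δq/q)² = (1×0.113)² = 0.0128;  (½·δr/r)² = (0.5×0.0968)² = 0.00234;  (-3·δx/x)² = (-3×0.0189)² = 0.00321
δQ/Q = √(0.0186) = 0.137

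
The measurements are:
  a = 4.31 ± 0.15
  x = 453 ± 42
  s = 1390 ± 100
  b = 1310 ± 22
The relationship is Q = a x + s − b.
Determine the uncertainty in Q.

Let p = a·x = 1950. δp/p = √((1·δa/a)² + (1·δx/x)²) = √(0.00121 + 0.00860) = 0.0990, so δp = 193.
Q = p + s − b: δQ = √(δp² + δs² + δb²) = √(37400 + 10000 + 484) = 219

219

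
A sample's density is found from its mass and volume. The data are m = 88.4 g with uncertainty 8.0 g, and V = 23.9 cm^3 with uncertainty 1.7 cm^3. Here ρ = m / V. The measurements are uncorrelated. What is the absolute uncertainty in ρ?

0.426 g/cm^3

Each factor contributes (exponent × relative error)² to (δρ/ρ)²:
  (1·δm/m)² = (1×0.0905)² = 0.00819;  (-1·δV/V)² = (-1×0.0711)² = 0.00506
δρ/ρ = √(0.0132) = 0.115
ρ = 3.70 g/cm^3, so δρ = 0.115 × 3.70 = 0.426 g/cm^3.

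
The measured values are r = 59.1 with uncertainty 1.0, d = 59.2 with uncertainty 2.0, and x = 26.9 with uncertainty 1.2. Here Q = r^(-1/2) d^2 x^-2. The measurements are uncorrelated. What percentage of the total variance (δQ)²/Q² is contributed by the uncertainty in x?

(δQ/Q)² = (−½·δr/r)² + (2·δd/d)² + (-2·δx/x)²
  r term: (-0.5×0.0169)² = 7.16e-05
  d term: (2×0.0338)² = 0.00457
  x term: (-2×0.0446)² = 0.00796
Total = 0.0126. Share from x = 0.00796/0.0126 = 0.632.

63.2%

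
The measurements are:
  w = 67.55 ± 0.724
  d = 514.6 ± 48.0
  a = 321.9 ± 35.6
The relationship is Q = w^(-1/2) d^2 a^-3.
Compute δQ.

0.000368

Since Q is a product/quotient, work with relative uncertainties:
  (−½·δw/w)² = (-0.5×0.0107)² = 2.87e-05;  (2·δd/d)² = (2×0.0933)² = 0.0348;  (-3·δa/a)² = (-3×0.111)² = 0.110
δQ/Q = √(0.145) = 0.381
Q = 0.0009660, so δQ = 0.381 × 0.0009660 = 0.000368.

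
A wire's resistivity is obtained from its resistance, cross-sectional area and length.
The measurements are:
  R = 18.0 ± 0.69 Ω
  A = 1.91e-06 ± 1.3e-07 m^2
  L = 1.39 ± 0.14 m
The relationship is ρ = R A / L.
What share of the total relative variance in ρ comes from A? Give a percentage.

(δρ/ρ)² = (1·δR/R)² + (1·δA/A)² + (-1·δL/L)²
  R term: (1×0.0383)² = 0.00147
  A term: (1×0.0681)² = 0.00463
  L term: (-1×0.101)² = 0.0101
Total = 0.0162. Share from A = 0.00463/0.0162 = 0.285.

28.5%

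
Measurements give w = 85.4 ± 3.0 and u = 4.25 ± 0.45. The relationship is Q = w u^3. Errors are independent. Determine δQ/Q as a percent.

Q is a product of powers, so relative uncertainties combine in quadrature:
  (1·δw/w)² = (1×0.0351)² = 0.00123;  (3·δu/u)² = (3×0.106)² = 0.101
δQ/Q = √(0.102) = 0.320

32.0%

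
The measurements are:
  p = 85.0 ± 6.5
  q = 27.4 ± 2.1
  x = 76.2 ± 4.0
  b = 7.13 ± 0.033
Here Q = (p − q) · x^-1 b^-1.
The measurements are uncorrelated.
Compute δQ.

0.0138

Let u = p − q = 57.6. δu = √(δp² + δq²) = √(42.2 + 4.41) = 6.83, so δu/u = 0.119.
Q is then a monomial in u, x, b:
δQ/Q = √((δu/u)² + (-1·δx/x)² + (-1·δb/b)²) = √(0.0141 + 0.00276 + 2.14e-05) = 0.130
Q = 0.106, so δQ = 0.130 × 0.106 = 0.0138.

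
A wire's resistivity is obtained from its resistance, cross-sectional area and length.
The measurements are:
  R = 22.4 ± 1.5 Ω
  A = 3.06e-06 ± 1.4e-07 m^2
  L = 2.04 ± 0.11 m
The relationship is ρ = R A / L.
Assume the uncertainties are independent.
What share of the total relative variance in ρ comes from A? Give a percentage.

(δρ/ρ)² = (1·δR/R)² + (1·δA/A)² + (-1·δL/L)²
  R term: (1×0.0670)² = 0.00448
  A term: (1×0.0458)² = 0.00209
  L term: (-1×0.0539)² = 0.00291
Total = 0.00948. Share from A = 0.00209/0.00948 = 0.221.

22.1%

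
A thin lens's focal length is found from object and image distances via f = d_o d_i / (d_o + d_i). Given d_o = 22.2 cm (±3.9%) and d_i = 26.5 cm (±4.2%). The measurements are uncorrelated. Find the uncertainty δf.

∂f/∂d_o = (d_i/(d_o+d_i))² = 0.296;  ∂f/∂d_i = (d_o/(d_o+d_i))² = 0.208
δf = √((∂f/∂d_o · δd_o)² + (∂f/∂d_i · δd_i)²) = √(0.0657 + 0.0535) = 0.345 cm

0.345 cm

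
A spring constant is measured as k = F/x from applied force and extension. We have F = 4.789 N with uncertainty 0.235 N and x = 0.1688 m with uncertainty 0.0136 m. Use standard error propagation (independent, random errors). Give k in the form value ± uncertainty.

28.37 ± 2.68 N/m

For a monomial k ∝ F, x^-1, fractional errors add in quadrature:
  (1·δF/F)² = (1×0.0491)² = 0.00241;  (-1·δx/x)² = (-1×0.0806)² = 0.00649
δk/k = √(0.00890) = 0.0943
k = 28.37 N/m, so δk = 0.0943 × 28.37 = 2.68 N/m.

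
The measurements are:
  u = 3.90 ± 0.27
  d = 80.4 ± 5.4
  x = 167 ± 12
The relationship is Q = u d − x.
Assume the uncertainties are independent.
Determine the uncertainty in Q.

32.5

Let p = u·d = 314. δp/p = √((1·δu/u)² + (1·δd/d)²) = √(0.00479 + 0.00451) = 0.0965, so δp = 30.2.
Q = p − x: δQ = √(δp² + δx²) = √(915 + 144) = 32.5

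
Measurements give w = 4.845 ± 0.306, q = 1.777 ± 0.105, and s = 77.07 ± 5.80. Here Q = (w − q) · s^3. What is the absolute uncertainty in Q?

Let u = w − q = 3.068. δu = √(δw² + δq²) = √(0.0936 + 0.0110) = 0.324, so δu/u = 0.105.
Q is then a monomial in u, s:
δQ/Q = √((δu/u)² + (3·δs/s)²) = √(0.0111 + 0.0510) = 0.249
Q = 1.404e+06, so δQ = 0.249 × 1.404e+06 = 3.5e+05.

3.5e+05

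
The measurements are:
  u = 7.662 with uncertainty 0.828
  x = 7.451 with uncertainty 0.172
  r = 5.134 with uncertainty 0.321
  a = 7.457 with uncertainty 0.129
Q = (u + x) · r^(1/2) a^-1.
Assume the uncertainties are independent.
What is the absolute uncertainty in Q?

Let w = u + x = 15.11. δw = √(δu² + δx²) = √(0.686 + 0.0296) = 0.846, so δw/w = 0.0560.
Q is then a monomial in w, r, a:
δQ/Q = √((δw/w)² + (½·δr/r)² + (-1·δa/a)²) = √(0.00313 + 0.000977 + 0.000299) = 0.0664
Q = 4.592, so δQ = 0.0664 × 4.592 = 0.305.

0.305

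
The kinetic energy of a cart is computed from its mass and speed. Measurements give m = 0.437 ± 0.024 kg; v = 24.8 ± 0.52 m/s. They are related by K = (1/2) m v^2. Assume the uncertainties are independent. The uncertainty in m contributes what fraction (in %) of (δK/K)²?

(δK/K)² = (1·δm/m)² + (2·δv/v)²
  m term: (1×0.0549)² = 0.00302
  v term: (2×0.0210)² = 0.00176
Total = 0.00477. Share from m = 0.00302/0.00477 = 0.632.

63.2%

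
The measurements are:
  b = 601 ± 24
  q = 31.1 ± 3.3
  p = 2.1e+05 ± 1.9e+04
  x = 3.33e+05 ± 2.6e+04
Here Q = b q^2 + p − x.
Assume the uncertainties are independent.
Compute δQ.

1.3e+05

Let w = b·q^2 = 5.81e+05. δw/w = √((1·δb/b)² + (2·δq/q)²) = √(0.00159 + 0.0450) = 0.216, so δw = 1.26e+05.
Q = w + p − x: δQ = √(δw² + δp² + δx²) = √(1.58e+10 + 3.61e+08 + 6.76e+08) = 1.3e+05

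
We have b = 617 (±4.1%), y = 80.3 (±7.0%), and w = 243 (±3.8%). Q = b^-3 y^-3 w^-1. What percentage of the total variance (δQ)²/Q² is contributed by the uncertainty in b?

(δQ/Q)² = (-3·δb/b)² + (-3·δy/y)² + (-1·δw/w)²
  b term: (-3×0.0410)² = 0.0151
  y term: (-3×0.0700)² = 0.0441
  w term: (-1×0.0380)² = 0.00144
Total = 0.0607. Share from b = 0.0151/0.0607 = 0.249.

24.9%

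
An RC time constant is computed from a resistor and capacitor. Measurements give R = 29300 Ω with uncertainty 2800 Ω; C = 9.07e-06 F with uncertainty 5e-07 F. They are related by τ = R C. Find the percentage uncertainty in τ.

11.0%

τ is a product of powers, so relative uncertainties combine in quadrature:
  (1·δR/R)² = (1×0.0956)² = 0.00913;  (1·δC/C)² = (1×0.0551)² = 0.00304
δτ/τ = √(0.0122) = 0.110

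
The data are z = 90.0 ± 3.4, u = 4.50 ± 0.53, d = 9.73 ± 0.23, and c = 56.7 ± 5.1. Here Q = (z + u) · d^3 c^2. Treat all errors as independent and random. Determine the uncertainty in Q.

5.51e+07

Let w = z + u = 94.5. δw = √(δz² + δu²) = √(11.6 + 0.281) = 3.44, so δw/w = 0.0364.
Q is then a monomial in w, d, c:
δQ/Q = √((δw/w)² + (3·δd/d)² + (2·δc/c)²) = √(0.00133 + 0.00503 + 0.0324) = 0.197
Q = 2.8e+08, so δQ = 0.197 × 2.8e+08 = 5.51e+07.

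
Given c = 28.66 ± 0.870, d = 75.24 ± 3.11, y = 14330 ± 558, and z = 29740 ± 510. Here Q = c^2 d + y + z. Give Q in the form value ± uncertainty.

105900 ± 4600

Let p = c^2·d = 61800. δp/p = √((2·δc/c)² + (1·δd/d)²) = √(0.00369 + 0.00171) = 0.0734, so δp = 4540.
Q = p + y + z: δQ = √(δp² + δy² + δz²) = √(2.06e+07 + 3.11e+05 + 2.6e+05) = 4600
Q = 105900.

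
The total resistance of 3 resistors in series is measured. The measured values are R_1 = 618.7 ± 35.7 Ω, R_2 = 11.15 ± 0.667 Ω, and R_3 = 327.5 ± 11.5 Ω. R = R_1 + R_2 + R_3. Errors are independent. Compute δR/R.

0.0392

For a sum/difference, combine absolute errors in quadrature:
  (δR_1)² = 1270;  (δR_2)² = 0.445;  (δR_3)² = 132
δR = √(1410) = 37.5 Ω
R = 957.4 Ω, so δR/R = 37.5/957.4 = 0.0392.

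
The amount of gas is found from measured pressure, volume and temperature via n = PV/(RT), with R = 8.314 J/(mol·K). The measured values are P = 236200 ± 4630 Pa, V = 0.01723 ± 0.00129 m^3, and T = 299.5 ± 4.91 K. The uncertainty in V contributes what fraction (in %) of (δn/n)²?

89.6%

(δn/n)² = (1·δP/P)² + (1·δV/V)² + (-1·δT/T)²
  P term: (1×0.0196)² = 0.000384
  V term: (1×0.0749)² = 0.00561
  T term: (-1×0.0164)² = 0.000269
Total = 0.00626. Share from V = 0.00561/0.00626 = 0.896.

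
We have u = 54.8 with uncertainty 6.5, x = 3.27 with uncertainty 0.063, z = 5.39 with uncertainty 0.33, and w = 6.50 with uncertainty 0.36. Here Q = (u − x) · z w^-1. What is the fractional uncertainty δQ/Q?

Let h = u − x = 51.5. δh = √(δu² + δx²) = √(42.2 + 0.00397) = 6.50, so δh/h = 0.126.
Q is then a monomial in h, z, w:
δQ/Q = √((δh/h)² + (1·δz/z)² + (-1·δw/w)²) = √(0.0159 + 0.00375 + 0.00307) = 0.151

0.151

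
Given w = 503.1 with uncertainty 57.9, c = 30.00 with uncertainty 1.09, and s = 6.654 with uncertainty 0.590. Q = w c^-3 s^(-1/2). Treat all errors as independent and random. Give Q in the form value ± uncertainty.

0.007224 ± 0.00119

Relative error in a monomial: (δQ/Q)² = Σ (nᵢ · δxᵢ/xᵢ)².
  (1·δw/w)² = (1×0.115)² = 0.0132;  (-3·δc/c)² = (-3×0.0363)² = 0.0119;  (−½·δs/s)² = (-0.5×0.0887)² = 0.00197
δQ/Q = √(0.0271) = 0.165
Q = 0.007224, so δQ = 0.165 × 0.007224 = 0.00119.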